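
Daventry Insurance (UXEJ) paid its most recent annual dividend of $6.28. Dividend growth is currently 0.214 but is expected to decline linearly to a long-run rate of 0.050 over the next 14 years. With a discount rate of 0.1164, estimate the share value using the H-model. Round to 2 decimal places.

$207.88

H-model: P₀ = D₀[(1+g_L) + H(g_S−g_L)]/(r−g_L), with H = 14/2 = 7.
P₀ = 6.28 × [(1+0.05) + 7×(0.214−0.05)] / (0.1164−0.05)
   = 6.28 × 2.1980 / 0.0664 = 207.8831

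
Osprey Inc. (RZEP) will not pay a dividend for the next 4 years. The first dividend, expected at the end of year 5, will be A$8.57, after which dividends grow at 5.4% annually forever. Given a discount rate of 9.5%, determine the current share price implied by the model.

A$145.39

Deferred-dividend DDM. At t=4 the remaining stream is a growing perpetuity with first payment D_5 = 8.57.
V_4 = D_5/(r−g) = 8.57/(0.095−0.054) = 209.0244
P₀ = V_4/(1+r)^4 = 209.0244/(1+0.095)^4 = 145.3920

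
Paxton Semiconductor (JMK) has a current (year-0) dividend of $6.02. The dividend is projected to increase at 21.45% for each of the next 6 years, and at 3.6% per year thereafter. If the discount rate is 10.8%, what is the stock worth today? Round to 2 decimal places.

$200.65

Two-stage DDM. Project D₁…D_6 at 0.2145, terminal growth 0.036, discount at r = 0.108.
D_1 = 7.3113
D_2 = 8.8796
D_3 = 10.7842
D_4 = 13.0974
D_5 = 15.9068
D_6 = 19.3189
Terminal value at t=6: TV = D_7/(r−g) = 20.0143/(0.108−0.036) = 277.9770
P₀ = 7.3113/(1+0.108)^1 + 8.8796/(1+0.108)^2 + 10.7842/(1+0.108)^3 + 13.0974/(1+0.108)^4 + 15.9068/(1+0.108)^5 + 19.3189/(1+0.108)^6 + 277.9770/(1+0.108)^6 = 200.6510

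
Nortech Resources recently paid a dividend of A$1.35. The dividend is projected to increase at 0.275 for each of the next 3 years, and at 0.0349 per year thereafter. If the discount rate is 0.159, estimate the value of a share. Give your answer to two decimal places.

Two-stage DDM. Project D₁…D_3 at 0.275, terminal growth 0.0349, discount at r = 0.159.
D_1 = 1.7212
D_2 = 2.1946
D_3 = 2.7981
Terminal value at t=3: TV = D_4/(r−g) = 2.8958/(0.159−0.0349) = 23.3341
P₀ = 1.7212/(1+0.159)^1 + 2.1946/(1+0.159)^2 + 2.7981/(1+0.159)^3 + 23.3341/(1+0.159)^3 = 19.9040

A$19.90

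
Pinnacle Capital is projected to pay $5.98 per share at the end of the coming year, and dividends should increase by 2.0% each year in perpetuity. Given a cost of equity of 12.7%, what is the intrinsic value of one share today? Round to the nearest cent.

$55.89

Gordon growth model: P₀ = D₁/(r − g), with D₁ = 5.98 given directly.
P₀ = 5.9800 / (0.127 − 0.02) = 5.9800 / 0.107 = 55.8879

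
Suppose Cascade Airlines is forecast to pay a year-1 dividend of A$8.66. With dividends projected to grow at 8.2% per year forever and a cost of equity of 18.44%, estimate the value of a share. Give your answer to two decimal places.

Gordon growth model: P₀ = D₁/(r − g), with D₁ = 8.66 given directly.
P₀ = 8.6600 / (0.1844 − 0.082) = 8.6600 / 0.1024 = 84.5703

A$84.57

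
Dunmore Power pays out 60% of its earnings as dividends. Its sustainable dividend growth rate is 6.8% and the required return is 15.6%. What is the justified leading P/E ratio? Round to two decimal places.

Justified leading P/E = b/(r−g) = 0.60/(0.156−0.068) = 6.8182

6.82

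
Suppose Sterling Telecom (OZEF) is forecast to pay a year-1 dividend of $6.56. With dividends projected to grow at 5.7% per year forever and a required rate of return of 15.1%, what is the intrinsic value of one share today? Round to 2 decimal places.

Gordon growth model: P₀ = D₁/(r − g), with D₁ = 6.56 given directly.
P₀ = 6.5600 / (0.151 − 0.057) = 6.5600 / 0.094 = 69.7872

$69.79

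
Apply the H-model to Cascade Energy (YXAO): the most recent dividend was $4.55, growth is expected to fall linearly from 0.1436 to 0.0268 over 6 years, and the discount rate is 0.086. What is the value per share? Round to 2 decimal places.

$105.85

H-model: P₀ = D₀[(1+g_L) + H(g_S−g_L)]/(r−g_L), with H = 6/2 = 3.
P₀ = 4.55 × [(1+0.0268) + 3×(0.1436−0.0268)] / (0.086−0.0268)
   = 4.55 × 1.3772 / 0.0592 = 105.8490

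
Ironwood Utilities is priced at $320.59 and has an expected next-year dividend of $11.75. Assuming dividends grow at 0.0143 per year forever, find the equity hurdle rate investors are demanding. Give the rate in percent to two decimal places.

Rearranging the constant-growth DDM: r = D₁/P₀ + g.
r = 11.7500 / 320.59 + 0.0143 = 0.03665 + 0.0143 = 0.05095

5.10%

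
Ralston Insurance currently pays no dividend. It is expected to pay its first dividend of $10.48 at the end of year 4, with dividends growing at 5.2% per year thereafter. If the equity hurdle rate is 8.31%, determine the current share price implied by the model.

Deferred-dividend DDM. At t=3 the remaining stream is a growing perpetuity with first payment D_4 = 10.48.
V_3 = D_4/(r−g) = 10.48/(0.0831−0.052) = 336.9775
P₀ = V_3/(1+r)^3 = 336.9775/(1+0.0831)^3 = 265.2133

$265.21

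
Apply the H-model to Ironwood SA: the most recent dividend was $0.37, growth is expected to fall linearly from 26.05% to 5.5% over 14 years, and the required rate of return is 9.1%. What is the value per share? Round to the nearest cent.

H-model: P₀ = D₀[(1+g_L) + H(g_S−g_L)]/(r−g_L), with H = 14/2 = 7.
P₀ = 0.37 × [(1+0.055) + 7×(0.2605−0.055)] / (0.091−0.055)
   = 0.37 × 2.4935 / 0.036 = 25.6276

$25.63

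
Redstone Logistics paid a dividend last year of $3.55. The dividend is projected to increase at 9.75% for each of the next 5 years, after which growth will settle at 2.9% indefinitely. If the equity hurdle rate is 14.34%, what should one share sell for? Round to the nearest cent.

$41.74

Two-stage DDM. Project D₁…D_5 at 0.0975, terminal growth 0.029, discount at r = 0.1434.
D_1 = 3.8961
D_2 = 4.2760
D_3 = 4.6929
D_4 = 5.1505
D_5 = 5.6526
Terminal value at t=5: TV = D_6/(r−g) = 5.8166/(0.1434−0.029) = 50.8441
P₀ = 3.8961/(1+0.1434)^1 + 4.2760/(1+0.1434)^2 + 4.6929/(1+0.1434)^3 + 5.1505/(1+0.1434)^4 + 5.6526/(1+0.1434)^5 + 50.8441/(1+0.1434)^5 = 41.7399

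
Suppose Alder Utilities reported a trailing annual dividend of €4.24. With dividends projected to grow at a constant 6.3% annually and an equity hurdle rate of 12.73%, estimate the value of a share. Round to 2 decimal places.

Gordon growth model: P₀ = D₁/(r − g). D₁ = 4.24 × (1 + 0.063) = 4.5071.
P₀ = 4.5071 / (0.1273 − 0.063) = 4.5071 / 0.0643 = 70.0952

€70.10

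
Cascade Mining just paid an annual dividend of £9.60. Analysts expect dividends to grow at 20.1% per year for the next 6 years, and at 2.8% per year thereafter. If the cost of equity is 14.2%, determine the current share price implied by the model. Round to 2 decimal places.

Two-stage DDM. Project D₁…D_6 at 0.201, terminal growth 0.028, discount at r = 0.142.
D_1 = 11.5296
D_2 = 13.8470
D_3 = 16.6303
D_4 = 19.9730
D_5 = 23.9876
D_6 = 28.8091
Terminal value at t=6: TV = D_7/(r−g) = 29.6157/(0.142−0.028) = 259.7871
P₀ = 11.5296/(1+0.142)^1 + 13.8470/(1+0.142)^2 + 16.6303/(1+0.142)^3 + 19.9730/(1+0.142)^4 + 23.9876/(1+0.142)^5 + 28.8091/(1+0.142)^6 + 259.7871/(1+0.142)^6 = 186.0773

£186.08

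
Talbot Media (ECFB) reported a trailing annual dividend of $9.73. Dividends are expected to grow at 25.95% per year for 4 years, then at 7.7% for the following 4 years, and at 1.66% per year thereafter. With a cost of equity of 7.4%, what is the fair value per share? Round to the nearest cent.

Three-stage DDM. Project D₁…D_8; terminal Gordon value at t=8 with g = 0.0166; discount at r = 0.074.
D_1 = 12.2549
D_2 = 15.4351
D_3 = 19.4405
D_4 = 24.4853
D_5 = 26.3707
D_6 = 28.4012
D_7 = 30.5881
D_8 = 32.9434
TV_8 = 33.4903/(0.074−0.0166) = 583.4539
P₀ = Σ Dₜ/(1+r)ᵗ + TV_8/(1+r)^8 = 462.6036

$462.60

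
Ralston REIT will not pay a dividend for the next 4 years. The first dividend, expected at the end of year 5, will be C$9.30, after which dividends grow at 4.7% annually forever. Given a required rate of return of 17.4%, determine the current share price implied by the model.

C$38.55

Deferred-dividend DDM. At t=4 the remaining stream is a growing perpetuity with first payment D_5 = 9.30.
V_4 = D_5/(r−g) = 9.30/(0.174−0.047) = 73.2283
P₀ = V_4/(1+r)^4 = 73.2283/(1+0.174)^4 = 38.5484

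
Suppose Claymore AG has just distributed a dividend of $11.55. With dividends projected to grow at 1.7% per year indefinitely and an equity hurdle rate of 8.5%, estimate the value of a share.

$172.74

Gordon growth model: P₀ = D₁/(r − g). D₁ = 11.55 × (1 + 0.017) = 11.7463.
P₀ = 11.7463 / (0.085 − 0.017) = 11.7463 / 0.068 = 172.7404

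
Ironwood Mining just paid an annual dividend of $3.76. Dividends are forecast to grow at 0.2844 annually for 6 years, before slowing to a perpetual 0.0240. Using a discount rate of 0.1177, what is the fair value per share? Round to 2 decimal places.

$132.36

Two-stage DDM. Project D₁…D_6 at 0.2844, terminal growth 0.024, discount at r = 0.1177.
D_1 = 4.8293
D_2 = 6.2028
D_3 = 7.9669
D_4 = 10.2327
D_5 = 13.1428
D_6 = 16.8807
Terminal value at t=6: TV = D_7/(r−g) = 17.2858/(0.1177−0.024) = 184.4803
P₀ = 4.8293/(1+0.1177)^1 + 6.2028/(1+0.1177)^2 + 7.9669/(1+0.1177)^3 + 10.2327/(1+0.1177)^4 + 13.1428/(1+0.1177)^5 + 16.8807/(1+0.1177)^6 + 184.4803/(1+0.1177)^6 = 132.3649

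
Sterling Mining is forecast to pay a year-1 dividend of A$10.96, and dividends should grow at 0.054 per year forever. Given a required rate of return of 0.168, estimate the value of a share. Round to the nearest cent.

A$96.14

Gordon growth model: P₀ = D₁/(r − g), with D₁ = 10.96 given directly.
P₀ = 10.9600 / (0.168 − 0.054) = 10.9600 / 0.114 = 96.1404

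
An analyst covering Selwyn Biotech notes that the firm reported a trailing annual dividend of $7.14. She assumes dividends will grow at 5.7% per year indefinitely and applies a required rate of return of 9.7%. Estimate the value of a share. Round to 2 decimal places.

Gordon growth model: P₀ = D₁/(r − g). D₁ = 7.14 × (1 + 0.057) = 7.5470.
P₀ = 7.5470 / (0.097 − 0.057) = 7.5470 / 0.04 = 188.6745

$188.67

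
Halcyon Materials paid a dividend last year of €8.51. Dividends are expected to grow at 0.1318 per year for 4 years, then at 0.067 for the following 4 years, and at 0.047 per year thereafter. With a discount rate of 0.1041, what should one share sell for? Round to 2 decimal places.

Three-stage DDM. Project D₁…D_8; terminal Gordon value at t=8 with g = 0.047; discount at r = 0.1041.
D_1 = 9.6316
D_2 = 10.9011
D_3 = 12.3378
D_4 = 13.9640
D_5 = 14.8995
D_6 = 15.8978
D_7 = 16.9630
D_8 = 18.0995
TV_8 = 18.9502/(0.1041−0.047) = 331.8766
P₀ = Σ Dₜ/(1+r)ᵗ + TV_8/(1+r)^8 = 221.0456

€221.05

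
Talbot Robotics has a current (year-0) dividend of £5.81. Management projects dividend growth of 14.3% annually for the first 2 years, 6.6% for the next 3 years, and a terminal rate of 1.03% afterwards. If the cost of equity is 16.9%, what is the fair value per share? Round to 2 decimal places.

Three-stage DDM. Project D₁…D_5; terminal Gordon value at t=5 with g = 0.0103; discount at r = 0.169.
D_1 = 6.6408
D_2 = 7.5905
D_3 = 8.0914
D_4 = 8.6255
D_5 = 9.1948
TV_5 = 9.2895/(0.169−0.0103) = 58.5347
P₀ = Σ Dₜ/(1+r)ᵗ + TV_5/(1+r)^5 = 51.9435

£51.94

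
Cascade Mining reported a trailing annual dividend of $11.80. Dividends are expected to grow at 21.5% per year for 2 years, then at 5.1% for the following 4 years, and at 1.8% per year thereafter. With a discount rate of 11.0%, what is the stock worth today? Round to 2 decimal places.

$202.22

Three-stage DDM. Project D₁…D_6; terminal Gordon value at t=6 with g = 0.018; discount at r = 0.11.
D_1 = 14.3370
D_2 = 17.4195
D_3 = 18.3078
D_4 = 19.2415
D_5 = 20.2229
D_6 = 21.2542
TV_6 = 21.6368/(0.11−0.018) = 235.1827
P₀ = Σ Dₜ/(1+r)ᵗ + TV_6/(1+r)^6 = 202.2187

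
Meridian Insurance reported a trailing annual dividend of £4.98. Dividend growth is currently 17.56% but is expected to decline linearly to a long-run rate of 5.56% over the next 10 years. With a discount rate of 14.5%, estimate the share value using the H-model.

H-model: P₀ = D₀[(1+g_L) + H(g_S−g_L)]/(r−g_L), with H = 10/2 = 5.
P₀ = 4.98 × [(1+0.0556) + 5×(0.1756−0.0556)] / (0.145−0.0556)
   = 4.98 × 1.6556 / 0.0894 = 92.2247

£92.22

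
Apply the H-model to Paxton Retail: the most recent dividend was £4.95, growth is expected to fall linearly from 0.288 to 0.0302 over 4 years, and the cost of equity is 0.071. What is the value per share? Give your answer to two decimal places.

H-model: P₀ = D₀[(1+g_L) + H(g_S−g_L)]/(r−g_L), with H = 4/2 = 2.
P₀ = 4.95 × [(1+0.0302) + 2×(0.288−0.0302)] / (0.071−0.0302)
   = 4.95 × 1.5458 / 0.0408 = 187.5419

£187.54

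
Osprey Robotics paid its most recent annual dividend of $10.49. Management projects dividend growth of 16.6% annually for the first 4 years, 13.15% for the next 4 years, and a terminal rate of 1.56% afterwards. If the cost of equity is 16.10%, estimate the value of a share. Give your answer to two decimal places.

Three-stage DDM. Project D₁…D_8; terminal Gordon value at t=8 with g = 0.0156; discount at r = 0.161.
D_1 = 12.2313
D_2 = 14.2617
D_3 = 16.6292
D_4 = 19.3896
D_5 = 21.9394
D_6 = 24.8244
D_7 = 28.0888
D_8 = 31.7825
TV_8 = 32.2783/(0.161−0.0156) = 221.9965
P₀ = Σ Dₜ/(1+r)ᵗ + TV_8/(1+r)^8 = 149.7070

$149.71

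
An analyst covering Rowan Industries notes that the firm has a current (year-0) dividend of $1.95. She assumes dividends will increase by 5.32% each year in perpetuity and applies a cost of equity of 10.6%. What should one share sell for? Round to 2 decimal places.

Gordon growth model: P₀ = D₁/(r − g). D₁ = 1.95 × (1 + 0.0532) = 2.0537.
P₀ = 2.0537 / (0.106 − 0.0532) = 2.0537 / 0.0528 = 38.8966

$38.90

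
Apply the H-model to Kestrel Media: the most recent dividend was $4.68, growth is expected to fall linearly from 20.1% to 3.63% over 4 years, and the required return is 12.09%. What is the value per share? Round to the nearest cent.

H-model: P₀ = D₀[(1+g_L) + H(g_S−g_L)]/(r−g_L), with H = 4/2 = 2.
P₀ = 4.68 × [(1+0.0363) + 2×(0.201−0.0363)] / (0.1209−0.0363)
   = 4.68 × 1.3657 / 0.0846 = 75.5494

$75.55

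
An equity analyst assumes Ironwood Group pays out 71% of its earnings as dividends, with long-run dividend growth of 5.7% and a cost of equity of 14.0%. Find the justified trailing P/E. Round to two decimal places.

Justified trailing P/E = b(1+g)/(r−g) = 0.71×(1+0.057)/(0.14−0.057) = 9.0418

9.04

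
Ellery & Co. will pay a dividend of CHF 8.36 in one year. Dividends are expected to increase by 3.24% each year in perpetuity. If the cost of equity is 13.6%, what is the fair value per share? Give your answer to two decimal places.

Gordon growth model: P₀ = D₁/(r − g), with D₁ = 8.36 given directly.
P₀ = 8.3600 / (0.136 − 0.0324) = 8.3600 / 0.1036 = 80.6950

CHF 80.69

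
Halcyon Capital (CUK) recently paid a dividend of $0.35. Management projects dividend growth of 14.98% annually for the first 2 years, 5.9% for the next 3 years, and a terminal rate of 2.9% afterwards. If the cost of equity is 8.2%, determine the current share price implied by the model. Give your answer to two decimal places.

Three-stage DDM. Project D₁…D_5; terminal Gordon value at t=5 with g = 0.029; discount at r = 0.082.
D_1 = 0.4024
D_2 = 0.4627
D_3 = 0.4900
D_4 = 0.5189
D_5 = 0.5495
TV_5 = 0.5655/(0.082−0.029) = 10.6694
P₀ = Σ Dₜ/(1+r)ᵗ + TV_5/(1+r)^5 = 9.0977

$9.10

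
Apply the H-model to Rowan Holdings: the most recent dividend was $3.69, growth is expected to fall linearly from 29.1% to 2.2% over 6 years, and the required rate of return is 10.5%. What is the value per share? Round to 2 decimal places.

$81.31

H-model: P₀ = D₀[(1+g_L) + H(g_S−g_L)]/(r−g_L), with H = 6/2 = 3.
P₀ = 3.69 × [(1+0.022) + 3×(0.291−0.022)] / (0.105−0.022)
   = 3.69 × 1.8290 / 0.083 = 81.3134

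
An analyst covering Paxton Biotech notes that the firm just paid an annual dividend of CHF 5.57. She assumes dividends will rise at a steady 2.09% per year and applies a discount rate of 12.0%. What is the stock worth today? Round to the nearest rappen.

CHF 57.38

Gordon growth model: P₀ = D₁/(r − g). D₁ = 5.57 × (1 + 0.0209) = 5.6864.
P₀ = 5.6864 / (0.12 − 0.0209) = 5.6864 / 0.0991 = 57.3806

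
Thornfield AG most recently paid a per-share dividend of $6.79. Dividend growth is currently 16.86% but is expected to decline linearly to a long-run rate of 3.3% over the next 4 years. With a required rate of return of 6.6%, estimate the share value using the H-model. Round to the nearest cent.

H-model: P₀ = D₀[(1+g_L) + H(g_S−g_L)]/(r−g_L), with H = 4/2 = 2.
P₀ = 6.79 × [(1+0.033) + 2×(0.1686−0.033)] / (0.066−0.033)
   = 6.79 × 1.3042 / 0.033 = 268.3490

$268.35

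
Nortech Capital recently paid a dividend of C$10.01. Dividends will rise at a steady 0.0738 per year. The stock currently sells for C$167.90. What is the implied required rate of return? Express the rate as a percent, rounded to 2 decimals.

Rearranging the constant-growth DDM: r = D₁/P₀ + g.
D₁ = 10.01 × (1 + 0.0738) = 10.7487.
r = 10.7487 / 167.90 + 0.0738 = 0.06402 + 0.0738 = 0.13782

13.78%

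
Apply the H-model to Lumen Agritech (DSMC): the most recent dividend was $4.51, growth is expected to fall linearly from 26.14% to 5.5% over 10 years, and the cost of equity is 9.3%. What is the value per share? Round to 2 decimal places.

H-model: P₀ = D₀[(1+g_L) + H(g_S−g_L)]/(r−g_L), with H = 10/2 = 5.
P₀ = 4.51 × [(1+0.055) + 5×(0.2614−0.055)] / (0.093−0.055)
   = 4.51 × 2.0870 / 0.038 = 247.6939

$247.69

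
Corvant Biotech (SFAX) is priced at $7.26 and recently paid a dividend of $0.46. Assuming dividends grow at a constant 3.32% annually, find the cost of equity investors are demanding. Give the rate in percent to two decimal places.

Rearranging the constant-growth DDM: r = D₁/P₀ + g.
D₁ = 0.46 × (1 + 0.0332) = 0.4753.
r = 0.4753 / 7.26 + 0.0332 = 0.06546 + 0.0332 = 0.09866

9.87%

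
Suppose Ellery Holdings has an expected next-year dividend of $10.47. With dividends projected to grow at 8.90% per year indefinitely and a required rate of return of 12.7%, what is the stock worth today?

Gordon growth model: P₀ = D₁/(r − g), with D₁ = 10.47 given directly.
P₀ = 10.4700 / (0.127 − 0.089) = 10.4700 / 0.038 = 275.5263

$275.53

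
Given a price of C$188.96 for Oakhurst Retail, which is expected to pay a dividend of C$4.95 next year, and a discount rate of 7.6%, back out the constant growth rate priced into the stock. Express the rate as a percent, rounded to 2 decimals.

4.98%

From P₀ = D₁/(r − g), the implied growth is g = r − D₁/P₀.
g = 0.076 − 4.95/188.96 = 0.076 − 0.02620 = 0.04980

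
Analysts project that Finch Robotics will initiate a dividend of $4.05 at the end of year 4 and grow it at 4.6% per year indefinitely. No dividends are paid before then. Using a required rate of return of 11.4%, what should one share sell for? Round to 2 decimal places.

$43.08

Deferred-dividend DDM. At t=3 the remaining stream is a growing perpetuity with first payment D_4 = 4.05.
V_3 = D_4/(r−g) = 4.05/(0.114−0.046) = 59.5588
P₀ = V_3/(1+r)^3 = 59.5588/(1+0.114)^3 = 43.0815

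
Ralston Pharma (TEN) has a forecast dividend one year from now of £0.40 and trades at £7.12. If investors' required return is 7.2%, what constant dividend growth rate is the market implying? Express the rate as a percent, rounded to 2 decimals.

From P₀ = D₁/(r − g), the implied growth is g = r − D₁/P₀.
g = 0.072 − 0.40/7.12 = 0.072 − 0.05618 = 0.01582

1.58%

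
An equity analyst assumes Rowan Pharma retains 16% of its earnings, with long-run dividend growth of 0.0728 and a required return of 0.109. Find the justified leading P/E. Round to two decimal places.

23.20

Payout ratio b = 1 − 0.16 = 0.84.
Justified leading P/E = b/(r−g) = 0.84/(0.109−0.0728) = 23.2044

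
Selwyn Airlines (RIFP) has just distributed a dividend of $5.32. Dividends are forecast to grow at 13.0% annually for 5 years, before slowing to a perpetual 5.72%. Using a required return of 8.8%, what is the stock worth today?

Two-stage DDM. Project D₁…D_5 at 0.13, terminal growth 0.0572, discount at r = 0.088.
D_1 = 6.0116
D_2 = 6.7931
D_3 = 7.6762
D_4 = 8.6741
D_5 = 9.8018
Terminal value at t=5: TV = D_6/(r−g) = 10.3624/(0.088−0.0572) = 336.4421
P₀ = 6.0116/(1+0.088)^1 + 6.7931/(1+0.088)^2 + 7.6762/(1+0.088)^3 + 8.6741/(1+0.088)^4 + 9.8018/(1+0.088)^5 + 336.4421/(1+0.088)^5 = 250.5252

$250.53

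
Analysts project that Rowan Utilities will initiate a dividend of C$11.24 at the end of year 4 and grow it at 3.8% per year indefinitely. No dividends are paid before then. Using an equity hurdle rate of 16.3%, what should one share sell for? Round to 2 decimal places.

Deferred-dividend DDM. At t=3 the remaining stream is a growing perpetuity with first payment D_4 = 11.24.
V_3 = D_4/(r−g) = 11.24/(0.163−0.038) = 89.9200
P₀ = V_3/(1+r)^3 = 89.9200/(1+0.163)^3 = 57.1633

C$57.16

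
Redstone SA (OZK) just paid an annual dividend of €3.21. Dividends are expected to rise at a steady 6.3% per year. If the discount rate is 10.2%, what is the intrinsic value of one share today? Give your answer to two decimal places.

Gordon growth model: P₀ = D₁/(r − g). D₁ = 3.21 × (1 + 0.063) = 3.4122.
P₀ = 3.4122 / (0.102 − 0.063) = 3.4122 / 0.039 = 87.4931

€87.49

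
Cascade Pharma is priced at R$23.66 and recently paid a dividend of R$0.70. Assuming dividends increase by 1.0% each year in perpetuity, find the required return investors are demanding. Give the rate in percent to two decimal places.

3.99%

Rearranging the constant-growth DDM: r = D₁/P₀ + g.
D₁ = 0.70 × (1 + 0.01) = 0.7070.
r = 0.7070 / 23.66 + 0.01 = 0.02988 + 0.01 = 0.03988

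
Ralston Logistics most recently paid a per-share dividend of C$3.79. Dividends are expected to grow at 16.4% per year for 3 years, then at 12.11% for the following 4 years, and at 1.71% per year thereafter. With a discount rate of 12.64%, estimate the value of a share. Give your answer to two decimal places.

C$66.87

Three-stage DDM. Project D₁…D_7; terminal Gordon value at t=7 with g = 0.0171; discount at r = 0.1264.
D_1 = 4.4116
D_2 = 5.1351
D_3 = 5.9772
D_4 = 6.7010
D_5 = 7.5125
D_6 = 8.4223
D_7 = 9.4423
TV_7 = 9.6037/(0.1264−0.0171) = 87.8656
P₀ = Σ Dₜ/(1+r)ᵗ + TV_7/(1+r)^7 = 66.8715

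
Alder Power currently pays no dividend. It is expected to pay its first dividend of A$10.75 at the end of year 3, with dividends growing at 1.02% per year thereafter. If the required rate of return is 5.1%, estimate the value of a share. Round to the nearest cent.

Deferred-dividend DDM. At t=2 the remaining stream is a growing perpetuity with first payment D_3 = 10.75.
V_2 = D_3/(r−g) = 10.75/(0.051−0.0102) = 263.4804
P₀ = V_2/(1+r)^2 = 263.4804/(1+0.051)^2 = 238.5299

A$238.53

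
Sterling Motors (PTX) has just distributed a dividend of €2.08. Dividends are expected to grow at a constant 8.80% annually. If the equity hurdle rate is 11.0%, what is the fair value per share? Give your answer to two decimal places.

€102.87

Gordon growth model: P₀ = D₁/(r − g). D₁ = 2.08 × (1 + 0.088) = 2.2630.
P₀ = 2.2630 / (0.11 − 0.088) = 2.2630 / 0.022 = 102.8655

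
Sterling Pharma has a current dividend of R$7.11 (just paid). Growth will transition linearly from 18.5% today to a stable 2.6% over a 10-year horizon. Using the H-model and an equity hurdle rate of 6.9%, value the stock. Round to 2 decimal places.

R$301.10

H-model: P₀ = D₀[(1+g_L) + H(g_S−g_L)]/(r−g_L), with H = 10/2 = 5.
P₀ = 7.11 × [(1+0.026) + 5×(0.185−0.026)] / (0.069−0.026)
   = 7.11 × 1.8210 / 0.043 = 301.1002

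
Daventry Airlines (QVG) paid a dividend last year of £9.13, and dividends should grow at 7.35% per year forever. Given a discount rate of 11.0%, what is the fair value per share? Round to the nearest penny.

Gordon growth model: P₀ = D₁/(r − g). D₁ = 9.13 × (1 + 0.0735) = 9.8011.
P₀ = 9.8011 / (0.11 − 0.0735) = 9.8011 / 0.0365 = 268.5221

£268.52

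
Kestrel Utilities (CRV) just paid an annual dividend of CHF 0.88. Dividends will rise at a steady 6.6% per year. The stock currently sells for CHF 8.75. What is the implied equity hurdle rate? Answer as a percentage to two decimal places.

Rearranging the constant-growth DDM: r = D₁/P₀ + g.
D₁ = 0.88 × (1 + 0.066) = 0.9381.
r = 0.9381 / 8.75 + 0.066 = 0.10721 + 0.066 = 0.17321

17.32%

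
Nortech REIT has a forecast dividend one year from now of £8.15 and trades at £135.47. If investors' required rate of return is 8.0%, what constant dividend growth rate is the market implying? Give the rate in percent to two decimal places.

1.98%

From P₀ = D₁/(r − g), the implied growth is g = r − D₁/P₀.
g = 0.08 − 8.15/135.47 = 0.08 − 0.06016 = 0.01984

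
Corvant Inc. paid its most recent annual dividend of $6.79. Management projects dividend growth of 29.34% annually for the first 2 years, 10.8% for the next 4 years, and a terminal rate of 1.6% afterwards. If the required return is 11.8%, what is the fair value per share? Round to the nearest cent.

$139.81

Three-stage DDM. Project D₁…D_6; terminal Gordon value at t=6 with g = 0.016; discount at r = 0.118.
D_1 = 8.7822
D_2 = 11.3589
D_3 = 12.5856
D_4 = 13.9449
D_5 = 15.4509
D_6 = 17.1196
TV_6 = 17.3936/(0.118−0.016) = 170.5250
P₀ = Σ Dₜ/(1+r)ᵗ + TV_6/(1+r)^6 = 139.8127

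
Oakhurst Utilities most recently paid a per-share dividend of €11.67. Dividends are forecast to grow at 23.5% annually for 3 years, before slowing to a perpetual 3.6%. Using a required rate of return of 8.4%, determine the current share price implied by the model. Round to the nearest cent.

Two-stage DDM. Project D₁…D_3 at 0.235, terminal growth 0.036, discount at r = 0.084.
D_1 = 14.4124
D_2 = 17.7994
D_3 = 21.9822
Terminal value at t=3: TV = D_4/(r−g) = 22.7736/(0.084−0.036) = 474.4498
P₀ = 14.4124/(1+0.084)^1 + 17.7994/(1+0.084)^2 + 21.9822/(1+0.084)^3 + 474.4498/(1+0.084)^3 = 418.1806

€418.18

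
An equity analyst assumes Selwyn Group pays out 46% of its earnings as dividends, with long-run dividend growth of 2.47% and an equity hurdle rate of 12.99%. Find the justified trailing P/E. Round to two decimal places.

4.48

Justified trailing P/E = b(1+g)/(r−g) = 0.46×(1+0.0247)/(0.1299−0.0247) = 4.4806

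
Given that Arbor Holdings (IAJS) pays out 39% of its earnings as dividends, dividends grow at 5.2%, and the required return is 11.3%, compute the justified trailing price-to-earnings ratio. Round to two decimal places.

6.73

Justified trailing P/E = b(1+g)/(r−g) = 0.39×(1+0.052)/(0.113−0.052) = 6.7259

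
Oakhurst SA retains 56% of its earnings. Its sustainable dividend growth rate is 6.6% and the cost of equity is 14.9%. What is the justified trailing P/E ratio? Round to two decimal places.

Payout ratio b = 1 − 0.56 = 0.44.
Justified trailing P/E = b(1+g)/(r−g) = 0.44×(1+0.066)/(0.149−0.066) = 5.6511

5.65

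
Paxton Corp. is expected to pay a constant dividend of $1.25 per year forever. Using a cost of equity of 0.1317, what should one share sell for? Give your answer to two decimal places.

$9.49

Zero-growth DDM (perpetuity): P₀ = D/r = 1.25 / 0.1317 = 9.4913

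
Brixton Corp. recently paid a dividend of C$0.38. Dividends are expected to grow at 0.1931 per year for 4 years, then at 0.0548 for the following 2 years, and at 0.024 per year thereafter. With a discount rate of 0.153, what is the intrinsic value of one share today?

Three-stage DDM. Project D₁…D_6; terminal Gordon value at t=6 with g = 0.024; discount at r = 0.153.
D_1 = 0.4534
D_2 = 0.5409
D_3 = 0.6454
D_4 = 0.7700
D_5 = 0.8122
D_6 = 0.8567
TV_6 = 0.8773/(0.153−0.024) = 6.8005
P₀ = Σ Dₜ/(1+r)ᵗ + TV_6/(1+r)^6 = 5.3145

C$5.31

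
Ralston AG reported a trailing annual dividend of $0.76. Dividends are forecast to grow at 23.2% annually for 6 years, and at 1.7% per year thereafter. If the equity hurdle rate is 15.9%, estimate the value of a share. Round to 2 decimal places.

Two-stage DDM. Project D₁…D_6 at 0.232, terminal growth 0.017, discount at r = 0.159.
D_1 = 0.9363
D_2 = 1.1535
D_3 = 1.4212
D_4 = 1.7509
D_5 = 2.1571
D_6 = 2.6575
Terminal value at t=6: TV = D_7/(r−g) = 2.7027/(0.159−0.017) = 19.0331
P₀ = 0.9363/(1+0.159)^1 + 1.1535/(1+0.159)^2 + 1.4212/(1+0.159)^3 + 1.7509/(1+0.159)^4 + 2.1571/(1+0.159)^5 + 2.6575/(1+0.159)^6 + 19.0331/(1+0.159)^6 = 13.5302

$13.53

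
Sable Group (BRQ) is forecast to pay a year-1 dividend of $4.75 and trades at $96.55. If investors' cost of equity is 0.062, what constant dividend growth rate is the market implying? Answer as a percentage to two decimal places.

1.28%

From P₀ = D₁/(r − g), the implied growth is g = r − D₁/P₀.
g = 0.062 − 4.75/96.55 = 0.062 − 0.04920 = 0.01280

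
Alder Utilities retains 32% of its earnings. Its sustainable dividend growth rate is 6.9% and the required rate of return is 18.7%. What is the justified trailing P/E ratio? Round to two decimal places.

6.16

Payout ratio b = 1 − 0.32 = 0.68.
Justified trailing P/E = b(1+g)/(r−g) = 0.68×(1+0.069)/(0.187−0.069) = 6.1603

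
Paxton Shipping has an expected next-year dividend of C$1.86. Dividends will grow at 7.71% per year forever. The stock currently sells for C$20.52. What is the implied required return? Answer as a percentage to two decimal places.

Rearranging the constant-growth DDM: r = D₁/P₀ + g.
r = 1.8600 / 20.52 + 0.0771 = 0.09064 + 0.0771 = 0.16774

16.77%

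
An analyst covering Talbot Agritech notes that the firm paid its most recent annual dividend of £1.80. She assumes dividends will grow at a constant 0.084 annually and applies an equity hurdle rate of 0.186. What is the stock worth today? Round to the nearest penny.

£19.13

Gordon growth model: P₀ = D₁/(r − g). D₁ = 1.80 × (1 + 0.084) = 1.9512.
P₀ = 1.9512 / (0.186 − 0.084) = 1.9512 / 0.102 = 19.1294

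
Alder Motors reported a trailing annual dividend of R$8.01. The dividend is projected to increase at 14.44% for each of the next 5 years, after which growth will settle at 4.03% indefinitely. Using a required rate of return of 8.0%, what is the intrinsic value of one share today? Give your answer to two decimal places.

Two-stage DDM. Project D₁…D_5 at 0.1444, terminal growth 0.0403, discount at r = 0.08.
D_1 = 9.1666
D_2 = 10.4903
D_3 = 12.0051
D_4 = 13.7386
D_5 = 15.7225
Terminal value at t=5: TV = D_6/(r−g) = 16.3561/(0.08−0.0403) = 411.9930
P₀ = 9.1666/(1+0.08)^1 + 10.4903/(1+0.08)^2 + 12.0051/(1+0.08)^3 + 13.7386/(1+0.08)^4 + 15.7225/(1+0.08)^5 + 411.9930/(1+0.08)^5 = 328.2057

R$328.21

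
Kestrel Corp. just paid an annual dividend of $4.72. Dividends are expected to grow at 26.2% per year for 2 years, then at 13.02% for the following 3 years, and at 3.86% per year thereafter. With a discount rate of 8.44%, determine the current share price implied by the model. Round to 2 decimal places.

Three-stage DDM. Project D₁…D_5; terminal Gordon value at t=5 with g = 0.0386; discount at r = 0.0844.
D_1 = 5.9566
D_2 = 7.5173
D_3 = 8.4960
D_4 = 9.6022
D_5 = 10.8524
TV_5 = 11.2713/(0.0844−0.0386) = 246.0988
P₀ = Σ Dₜ/(1+r)ᵗ + TV_5/(1+r)^5 = 196.8499

$196.85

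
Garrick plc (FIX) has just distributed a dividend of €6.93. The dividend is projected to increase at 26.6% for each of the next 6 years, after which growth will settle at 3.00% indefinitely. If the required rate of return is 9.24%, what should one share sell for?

€349.04

Two-stage DDM. Project D₁…D_6 at 0.266, terminal growth 0.03, discount at r = 0.0924.
D_1 = 8.7734
D_2 = 11.1071
D_3 = 14.0616
D_4 = 17.8020
D_5 = 22.5373
D_6 = 28.5322
Terminal value at t=6: TV = D_7/(r−g) = 29.3882/(0.0924−0.03) = 470.9644
P₀ = 8.7734/(1+0.0924)^1 + 11.1071/(1+0.0924)^2 + 14.0616/(1+0.0924)^3 + 17.8020/(1+0.0924)^4 + 22.5373/(1+0.0924)^5 + 28.5322/(1+0.0924)^6 + 470.9644/(1+0.0924)^6 = 349.0430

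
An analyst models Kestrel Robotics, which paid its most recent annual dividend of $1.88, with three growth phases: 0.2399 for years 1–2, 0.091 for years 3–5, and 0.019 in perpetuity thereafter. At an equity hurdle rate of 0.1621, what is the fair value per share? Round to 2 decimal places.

$22.42

Three-stage DDM. Project D₁…D_5; terminal Gordon value at t=5 with g = 0.019; discount at r = 0.1621.
D_1 = 2.3310
D_2 = 2.8902
D_3 = 3.1532
D_4 = 3.4402
D_5 = 3.7532
TV_5 = 3.8245/(0.1621−0.019) = 26.7264
P₀ = Σ Dₜ/(1+r)ᵗ + TV_5/(1+r)^5 = 22.4226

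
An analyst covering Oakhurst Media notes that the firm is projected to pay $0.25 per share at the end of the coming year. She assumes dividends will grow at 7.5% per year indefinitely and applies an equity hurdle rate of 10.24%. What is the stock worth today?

Gordon growth model: P₀ = D₁/(r − g), with D₁ = 0.25 given directly.
P₀ = 0.2500 / (0.1024 − 0.075) = 0.2500 / 0.0274 = 9.1241

$9.12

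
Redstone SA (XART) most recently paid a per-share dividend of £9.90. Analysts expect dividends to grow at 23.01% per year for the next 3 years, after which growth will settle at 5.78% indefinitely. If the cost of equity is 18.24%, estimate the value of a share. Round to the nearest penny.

Two-stage DDM. Project D₁…D_3 at 0.2301, terminal growth 0.0578, discount at r = 0.1824.
D_1 = 12.1780
D_2 = 14.9801
D_3 = 18.4271
Terminal value at t=3: TV = D_4/(r−g) = 19.4922/(0.1824−0.0578) = 156.4379
P₀ = 12.1780/(1+0.1824)^1 + 14.9801/(1+0.1824)^2 + 18.4271/(1+0.1824)^3 + 156.4379/(1+0.1824)^3 = 126.7957

£126.80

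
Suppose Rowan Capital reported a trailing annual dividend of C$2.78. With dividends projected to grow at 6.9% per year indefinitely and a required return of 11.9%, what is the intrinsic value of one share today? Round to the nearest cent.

Gordon growth model: P₀ = D₁/(r − g). D₁ = 2.78 × (1 + 0.069) = 2.9718.
P₀ = 2.9718 / (0.119 − 0.069) = 2.9718 / 0.05 = 59.4364

C$59.44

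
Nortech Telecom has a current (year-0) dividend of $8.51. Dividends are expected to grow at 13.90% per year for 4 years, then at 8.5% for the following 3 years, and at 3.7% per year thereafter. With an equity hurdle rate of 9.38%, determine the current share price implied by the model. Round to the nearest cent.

$245.55

Three-stage DDM. Project D₁…D_7; terminal Gordon value at t=7 with g = 0.037; discount at r = 0.0938.
D_1 = 9.6929
D_2 = 11.0402
D_3 = 12.5748
D_4 = 14.3227
D_5 = 15.5401
D_6 = 16.8610
D_7 = 18.2942
TV_7 = 18.9711/(0.0938−0.037) = 333.9982
P₀ = Σ Dₜ/(1+r)ᵗ + TV_7/(1+r)^7 = 245.5546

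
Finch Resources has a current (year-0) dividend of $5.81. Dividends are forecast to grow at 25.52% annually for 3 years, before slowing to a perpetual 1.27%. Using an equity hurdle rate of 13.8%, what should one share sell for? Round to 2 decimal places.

Two-stage DDM. Project D₁…D_3 at 0.2552, terminal growth 0.0127, discount at r = 0.138.
D_1 = 7.2927
D_2 = 9.1538
D_3 = 11.4899
Terminal value at t=3: TV = D_4/(r−g) = 11.6358/(0.138−0.0127) = 92.8634
P₀ = 7.2927/(1+0.138)^1 + 9.1538/(1+0.138)^2 + 11.4899/(1+0.138)^3 + 92.8634/(1+0.138)^3 = 84.2842

$84.28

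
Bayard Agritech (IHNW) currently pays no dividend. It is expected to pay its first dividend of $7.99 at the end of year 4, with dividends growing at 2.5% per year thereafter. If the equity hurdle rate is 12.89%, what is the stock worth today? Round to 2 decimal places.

Deferred-dividend DDM. At t=3 the remaining stream is a growing perpetuity with first payment D_4 = 7.99.
V_3 = D_4/(r−g) = 7.99/(0.1289−0.025) = 76.9009
P₀ = V_3/(1+r)^3 = 76.9009/(1+0.1289)^3 = 53.4521

$53.45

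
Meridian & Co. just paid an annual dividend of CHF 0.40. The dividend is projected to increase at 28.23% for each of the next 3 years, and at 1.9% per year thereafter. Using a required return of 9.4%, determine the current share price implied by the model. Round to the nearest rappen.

CHF 10.41

Two-stage DDM. Project D₁…D_3 at 0.2823, terminal growth 0.019, discount at r = 0.094.
D_1 = 0.5129
D_2 = 0.6577
D_3 = 0.8434
Terminal value at t=3: TV = D_4/(r−g) = 0.8594/(0.094−0.019) = 11.4589
P₀ = 0.5129/(1+0.094)^1 + 0.6577/(1+0.094)^2 + 0.8434/(1+0.094)^3 + 11.4589/(1+0.094)^3 = 10.4142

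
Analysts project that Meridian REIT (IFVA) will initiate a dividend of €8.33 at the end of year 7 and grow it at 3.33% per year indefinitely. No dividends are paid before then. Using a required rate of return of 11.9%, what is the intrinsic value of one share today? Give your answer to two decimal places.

Deferred-dividend DDM. At t=6 the remaining stream is a growing perpetuity with first payment D_7 = 8.33.
V_6 = D_7/(r−g) = 8.33/(0.119−0.0333) = 97.1995
P₀ = V_6/(1+r)^6 = 97.1995/(1+0.119)^6 = 49.5089

€49.51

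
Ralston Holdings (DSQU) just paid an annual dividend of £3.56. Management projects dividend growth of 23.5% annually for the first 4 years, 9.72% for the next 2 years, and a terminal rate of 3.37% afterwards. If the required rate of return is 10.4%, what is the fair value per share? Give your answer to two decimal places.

£111.01

Three-stage DDM. Project D₁…D_6; terminal Gordon value at t=6 with g = 0.0337; discount at r = 0.104.
D_1 = 4.3966
D_2 = 5.4298
D_3 = 6.7058
D_4 = 8.2817
D_5 = 9.0866
D_6 = 9.9699
TV_6 = 10.3059/(0.104−0.0337) = 146.5982
P₀ = Σ Dₜ/(1+r)ᵗ + TV_6/(1+r)^6 = 111.0112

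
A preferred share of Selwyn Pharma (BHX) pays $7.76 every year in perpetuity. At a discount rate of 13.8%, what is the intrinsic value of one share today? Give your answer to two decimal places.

$56.23

Zero-growth DDM (perpetuity): P₀ = D/r = 7.76 / 0.138 = 56.2319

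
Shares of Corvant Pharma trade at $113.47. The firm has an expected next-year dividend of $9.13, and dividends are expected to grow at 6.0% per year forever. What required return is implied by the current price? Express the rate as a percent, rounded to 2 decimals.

14.05%

Rearranging the constant-growth DDM: r = D₁/P₀ + g.
r = 9.1300 / 113.47 + 0.06 = 0.08046 + 0.06 = 0.14046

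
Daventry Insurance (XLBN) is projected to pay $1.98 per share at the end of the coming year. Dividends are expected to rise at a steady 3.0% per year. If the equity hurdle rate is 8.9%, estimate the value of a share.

Gordon growth model: P₀ = D₁/(r − g), with D₁ = 1.98 given directly.
P₀ = 1.9800 / (0.089 − 0.03) = 1.9800 / 0.059 = 33.5593

$33.56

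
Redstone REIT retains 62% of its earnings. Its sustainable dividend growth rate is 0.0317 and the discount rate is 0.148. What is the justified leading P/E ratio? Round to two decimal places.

3.27

Payout ratio b = 1 − 0.62 = 0.38.
Justified leading P/E = b/(r−g) = 0.38/(0.148−0.0317) = 3.2674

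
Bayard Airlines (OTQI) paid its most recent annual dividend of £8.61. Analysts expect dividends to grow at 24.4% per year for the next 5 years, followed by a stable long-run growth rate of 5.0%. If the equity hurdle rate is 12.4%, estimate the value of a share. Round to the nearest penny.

Two-stage DDM. Project D₁…D_5 at 0.244, terminal growth 0.05, discount at r = 0.124.
D_1 = 10.7108
D_2 = 13.3243
D_3 = 16.5754
D_4 = 20.6198
D_5 = 25.6510
Terminal value at t=5: TV = D_6/(r−g) = 26.9336/(0.124−0.05) = 363.9675
P₀ = 10.7108/(1+0.124)^1 + 13.3243/(1+0.124)^2 + 16.5754/(1+0.124)^3 + 20.6198/(1+0.124)^4 + 25.6510/(1+0.124)^5 + 363.9675/(1+0.124)^5 = 261.8412

£261.84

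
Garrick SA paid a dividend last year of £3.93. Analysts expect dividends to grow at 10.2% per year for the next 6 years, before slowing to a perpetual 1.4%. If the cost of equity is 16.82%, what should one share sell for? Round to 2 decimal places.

Two-stage DDM. Project D₁…D_6 at 0.102, terminal growth 0.014, discount at r = 0.1682.
D_1 = 4.3309
D_2 = 4.7726
D_3 = 5.2594
D_4 = 5.7959
D_5 = 6.3871
D_6 = 7.0385
Terminal value at t=6: TV = D_7/(r−g) = 7.1371/(0.1682−0.014) = 46.2845
P₀ = 4.3309/(1+0.1682)^1 + 4.7726/(1+0.1682)^2 + 5.2594/(1+0.1682)^3 + 5.7959/(1+0.1682)^4 + 6.3871/(1+0.1682)^5 + 7.0385/(1+0.1682)^6 + 46.2845/(1+0.1682)^6 = 37.5316

£37.53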